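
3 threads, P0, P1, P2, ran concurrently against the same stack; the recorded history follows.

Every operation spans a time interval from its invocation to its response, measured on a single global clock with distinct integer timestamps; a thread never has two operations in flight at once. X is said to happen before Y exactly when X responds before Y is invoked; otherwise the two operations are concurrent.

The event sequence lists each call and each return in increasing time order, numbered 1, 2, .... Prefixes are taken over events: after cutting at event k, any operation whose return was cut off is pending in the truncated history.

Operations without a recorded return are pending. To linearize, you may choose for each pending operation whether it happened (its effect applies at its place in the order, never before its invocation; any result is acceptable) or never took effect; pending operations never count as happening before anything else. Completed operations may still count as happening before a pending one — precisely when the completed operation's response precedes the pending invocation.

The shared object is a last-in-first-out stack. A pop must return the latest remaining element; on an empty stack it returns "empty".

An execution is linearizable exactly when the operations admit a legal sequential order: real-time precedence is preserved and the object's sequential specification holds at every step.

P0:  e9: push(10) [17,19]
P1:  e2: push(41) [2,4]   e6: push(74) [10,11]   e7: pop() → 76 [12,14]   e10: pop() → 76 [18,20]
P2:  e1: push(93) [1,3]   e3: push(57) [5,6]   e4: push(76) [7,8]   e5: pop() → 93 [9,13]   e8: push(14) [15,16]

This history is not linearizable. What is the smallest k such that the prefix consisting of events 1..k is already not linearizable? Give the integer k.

events 1..12 are still linearizable — one witness is e1, e2, e3, e4, e5, e6:
after step 1 (e1 push(93)): stack <93>
after step 2 (e2 push(41)): stack <93,41>
after step 3 (e3 push(57)): stack <93,41,57>
after step 4 (e4 push(76)): stack <93,41,57,76>
after step 5 (e5 pop() (pending, included)): stack <93,41,57>
after step 6 (e6 push(74)): stack <93,41,57,74>
event 13 — e5's response, time 13 — after it, nothing linearizes
completion choices over the 1 pending operation (e7) were checked; none helps
one such order, e1, e2, e3, e4, e5, e6 (pending dropped), breaks at step 5 where e5 pop() → 93 is illegal
one such order, e1, e2, e3, e4, e6, e5 (pending dropped), breaks at step 6 where e5 pop() → 93 is illegal

13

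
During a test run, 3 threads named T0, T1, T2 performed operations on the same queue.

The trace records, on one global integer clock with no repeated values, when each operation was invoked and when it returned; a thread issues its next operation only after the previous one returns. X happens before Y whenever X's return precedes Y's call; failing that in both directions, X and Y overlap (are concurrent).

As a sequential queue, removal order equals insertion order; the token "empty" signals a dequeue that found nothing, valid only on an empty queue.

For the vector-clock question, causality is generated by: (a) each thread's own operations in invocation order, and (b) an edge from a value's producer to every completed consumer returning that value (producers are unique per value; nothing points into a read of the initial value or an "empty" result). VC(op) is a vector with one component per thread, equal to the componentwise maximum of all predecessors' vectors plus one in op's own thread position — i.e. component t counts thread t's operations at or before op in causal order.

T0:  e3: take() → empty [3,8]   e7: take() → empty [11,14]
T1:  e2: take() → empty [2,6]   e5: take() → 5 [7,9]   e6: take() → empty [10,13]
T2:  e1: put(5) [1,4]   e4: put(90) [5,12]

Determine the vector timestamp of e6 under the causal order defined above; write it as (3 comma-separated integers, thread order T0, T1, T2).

e1 (invocation 1): nothing precedes it; T2's component alone gives (0, 0, 1)
e2 (invocation 2): nothing precedes it; T1's component alone gives (0, 1, 0)
e3 (invocation 3): nothing precedes it; T0's component alone gives (1, 0, 0)
invoked at 5, e4 merges VC(e1)=(0, 0, 1) and bumps T2's slot → (0, 0, 2)
invoked at 11, e7 merges VC(e3)=(1, 0, 0) and bumps T0's slot → (2, 0, 0)
invoked at 7, e5 merges VC(e1)=(0, 0, 1), VC(e2)=(0, 1, 0) and bumps T1's slot → (0, 2, 1)
invoked at 10, e6 merges VC(e5)=(0, 2, 1) and bumps T1's slot → (0, 3, 1)
target: VC(e6) = (0, 3, 1)

(0, 3, 1)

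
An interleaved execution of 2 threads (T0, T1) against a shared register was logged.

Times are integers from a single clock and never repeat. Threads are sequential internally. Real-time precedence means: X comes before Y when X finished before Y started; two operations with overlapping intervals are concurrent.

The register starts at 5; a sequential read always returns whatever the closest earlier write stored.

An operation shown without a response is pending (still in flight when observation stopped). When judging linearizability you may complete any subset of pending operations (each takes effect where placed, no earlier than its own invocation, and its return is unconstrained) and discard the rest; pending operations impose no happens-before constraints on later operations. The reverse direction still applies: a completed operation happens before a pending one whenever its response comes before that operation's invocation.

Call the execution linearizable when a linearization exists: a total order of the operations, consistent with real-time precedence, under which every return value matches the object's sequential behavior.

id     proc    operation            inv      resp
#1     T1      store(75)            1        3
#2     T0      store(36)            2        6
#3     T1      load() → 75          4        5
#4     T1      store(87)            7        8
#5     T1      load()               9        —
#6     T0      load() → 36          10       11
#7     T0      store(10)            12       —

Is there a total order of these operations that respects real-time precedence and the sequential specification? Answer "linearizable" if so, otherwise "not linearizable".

already the first 11 events (up to #6's response at time 11) admit no linearization; the first 10 still do
all 3 real-time-respecting orders fail — 5 completed register operations, no legal replay
including or dropping the 1 pending operation (#5) in any combination fails
take #1, #2, #3, #4, #6 (pending dropped): step 3 already fails, because #3 load() → 75 cannot occur there
take #1, #3, #2, #4, #6 (pending dropped): step 5 already fails, because #6 load() → 36 cannot occur there

not linearizable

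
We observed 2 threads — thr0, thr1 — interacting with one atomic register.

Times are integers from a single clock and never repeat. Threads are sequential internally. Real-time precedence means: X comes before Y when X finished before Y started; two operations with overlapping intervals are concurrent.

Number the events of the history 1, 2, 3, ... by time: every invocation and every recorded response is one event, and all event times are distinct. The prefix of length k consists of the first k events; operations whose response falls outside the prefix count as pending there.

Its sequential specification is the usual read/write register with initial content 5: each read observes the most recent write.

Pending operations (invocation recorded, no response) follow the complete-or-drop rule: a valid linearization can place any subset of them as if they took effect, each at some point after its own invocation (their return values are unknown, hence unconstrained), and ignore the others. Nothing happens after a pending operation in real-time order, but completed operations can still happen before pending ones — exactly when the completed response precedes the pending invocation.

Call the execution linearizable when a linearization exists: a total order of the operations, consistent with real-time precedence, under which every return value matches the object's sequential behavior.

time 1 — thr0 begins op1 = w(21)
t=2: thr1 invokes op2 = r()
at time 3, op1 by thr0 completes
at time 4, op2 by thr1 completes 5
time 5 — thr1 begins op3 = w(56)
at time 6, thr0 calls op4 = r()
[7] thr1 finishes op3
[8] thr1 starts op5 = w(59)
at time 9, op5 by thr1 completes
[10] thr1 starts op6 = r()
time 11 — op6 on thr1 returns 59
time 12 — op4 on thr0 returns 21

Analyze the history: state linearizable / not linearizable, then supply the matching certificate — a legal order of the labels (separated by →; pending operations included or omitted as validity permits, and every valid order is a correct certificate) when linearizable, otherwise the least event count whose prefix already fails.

1. op2 r() → 5, leaving value 5
2. op1 w(21), leaving value 21
3. op4 r() → 21, leaving value 21
4. op3 w(56), leaving value 56
5. op5 w(59), leaving value 59
6. op6 r() → 59, leaving value 59

linearizable — witness: op2 → op1 → op4 → op3 → op5 → op6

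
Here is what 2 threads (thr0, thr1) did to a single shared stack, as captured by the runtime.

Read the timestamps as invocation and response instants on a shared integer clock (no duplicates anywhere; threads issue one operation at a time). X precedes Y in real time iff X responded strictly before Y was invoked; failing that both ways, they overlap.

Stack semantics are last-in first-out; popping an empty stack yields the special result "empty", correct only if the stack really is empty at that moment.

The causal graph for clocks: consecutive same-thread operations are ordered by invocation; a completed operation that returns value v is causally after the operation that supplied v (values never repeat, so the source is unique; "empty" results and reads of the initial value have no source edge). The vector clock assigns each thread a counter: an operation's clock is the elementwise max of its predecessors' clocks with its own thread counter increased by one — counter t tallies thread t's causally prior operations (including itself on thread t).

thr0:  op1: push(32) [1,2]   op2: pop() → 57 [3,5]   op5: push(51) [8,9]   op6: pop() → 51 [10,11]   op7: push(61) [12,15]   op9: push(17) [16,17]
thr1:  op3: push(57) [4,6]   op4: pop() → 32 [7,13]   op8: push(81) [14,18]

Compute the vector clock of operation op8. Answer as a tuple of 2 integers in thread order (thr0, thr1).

(1, 3)

no predecessors for op3 (invoked 4): thr1 increments from zero → (0, 1)
no predecessors for op1 (invoked 1): thr0 increments from zero → (1, 0)
invoked at 7, op4 merges VC(op1)=(1, 0), VC(op3)=(0, 1) and bumps thr1's slot → (1, 2)
invoked at 3, op2 merges VC(op1)=(1, 0), VC(op3)=(0, 1) and bumps thr0's slot → (2, 1)
invoked at 14, op8 merges VC(op4)=(1, 2) and bumps thr1's slot → (1, 3)
invoked at 8, op5 merges VC(op2)=(2, 1) and bumps thr0's slot → (3, 1)
invoked at 10, op6 merges VC(op5)=(3, 1) and bumps thr0's slot → (4, 1)
invoked at 12, op7 merges VC(op6)=(4, 1) and bumps thr0's slot → (5, 1)
invoked at 16, op9 merges VC(op7)=(5, 1) and bumps thr0's slot → (6, 1)
target: VC(op8) = (1, 3)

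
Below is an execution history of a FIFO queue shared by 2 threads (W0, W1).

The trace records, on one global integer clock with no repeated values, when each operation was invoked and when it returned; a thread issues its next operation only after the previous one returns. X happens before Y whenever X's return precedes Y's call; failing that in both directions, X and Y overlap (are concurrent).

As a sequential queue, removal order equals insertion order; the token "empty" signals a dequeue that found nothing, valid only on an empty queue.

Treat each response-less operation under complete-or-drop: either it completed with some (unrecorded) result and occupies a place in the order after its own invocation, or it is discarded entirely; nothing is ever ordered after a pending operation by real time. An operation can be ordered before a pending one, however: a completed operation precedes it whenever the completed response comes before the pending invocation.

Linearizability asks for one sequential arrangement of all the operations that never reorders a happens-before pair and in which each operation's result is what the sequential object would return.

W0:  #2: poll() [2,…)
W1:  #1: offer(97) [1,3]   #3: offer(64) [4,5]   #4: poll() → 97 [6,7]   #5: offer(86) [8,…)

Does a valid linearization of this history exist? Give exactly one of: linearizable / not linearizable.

linearizable

a witness: #1, #3, #4
after step 1 (#1 offer(97)): queue <97>
after step 2 (#3 offer(64)): queue <97,64>
after step 3 (#4 poll() → 97): queue <64>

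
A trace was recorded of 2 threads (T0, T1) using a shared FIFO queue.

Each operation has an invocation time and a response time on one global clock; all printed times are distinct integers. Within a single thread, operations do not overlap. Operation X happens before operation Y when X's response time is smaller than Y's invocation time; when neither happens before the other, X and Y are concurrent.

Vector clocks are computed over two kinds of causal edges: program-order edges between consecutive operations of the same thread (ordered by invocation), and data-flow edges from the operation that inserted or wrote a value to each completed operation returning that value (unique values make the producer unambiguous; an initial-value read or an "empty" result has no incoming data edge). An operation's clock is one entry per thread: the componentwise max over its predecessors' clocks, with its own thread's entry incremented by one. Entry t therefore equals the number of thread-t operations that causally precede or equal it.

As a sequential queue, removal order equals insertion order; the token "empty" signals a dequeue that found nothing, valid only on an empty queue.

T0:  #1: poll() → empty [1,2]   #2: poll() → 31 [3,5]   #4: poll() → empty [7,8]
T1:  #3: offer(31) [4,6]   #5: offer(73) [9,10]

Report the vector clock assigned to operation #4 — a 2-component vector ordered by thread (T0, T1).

(3, 1)

no predecessors for #3 (invoked 4): T1 increments from zero → (0, 1)
no predecessors for #1 (invoked 1): T0 increments from zero → (1, 0)
#5 (invocation 9): componentwise max over VC(#3)=(0, 1), +1 at T1, giving (0, 2)
#2 (invocation 3): componentwise max over VC(#1)=(1, 0), VC(#3)=(0, 1), +1 at T0, giving (2, 1)
#4 (invocation 7): componentwise max over VC(#2)=(2, 1), +1 at T0, giving (3, 1)
target: VC(#4) = (3, 1)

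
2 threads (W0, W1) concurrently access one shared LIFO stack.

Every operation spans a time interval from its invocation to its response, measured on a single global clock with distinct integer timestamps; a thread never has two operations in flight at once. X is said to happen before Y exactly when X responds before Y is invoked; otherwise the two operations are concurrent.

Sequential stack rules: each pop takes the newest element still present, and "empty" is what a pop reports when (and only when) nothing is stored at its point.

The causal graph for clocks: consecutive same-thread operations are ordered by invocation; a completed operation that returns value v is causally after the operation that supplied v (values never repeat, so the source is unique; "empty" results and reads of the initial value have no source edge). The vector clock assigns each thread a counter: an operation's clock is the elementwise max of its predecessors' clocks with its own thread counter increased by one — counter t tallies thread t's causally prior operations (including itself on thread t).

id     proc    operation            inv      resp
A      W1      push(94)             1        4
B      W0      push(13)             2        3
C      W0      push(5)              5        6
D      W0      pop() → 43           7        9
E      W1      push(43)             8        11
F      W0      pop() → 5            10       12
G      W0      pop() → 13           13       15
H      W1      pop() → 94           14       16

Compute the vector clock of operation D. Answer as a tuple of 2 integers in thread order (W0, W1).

invoked at 1, A has no predecessors; its own W1 bump gives (0, 1)
invoked at 2, B has no predecessors; its own W0 bump gives (1, 0)
merge at E (invoked 8): VC(A)=(0, 1), own-thread bump on W1 → (0, 2)
merge at C (invoked 5): VC(B)=(1, 0), own-thread bump on W0 → (2, 0)
merge at H (invoked 14): VC(A)=(0, 1), VC(E)=(0, 2), own-thread bump on W1 → (0, 3)
merge at D (invoked 7): VC(C)=(2, 0), VC(E)=(0, 2), own-thread bump on W0 → (3, 2)
merge at F (invoked 10): VC(C)=(2, 0), VC(D)=(3, 2), own-thread bump on W0 → (4, 2)
merge at G (invoked 13): VC(B)=(1, 0), VC(F)=(4, 2), own-thread bump on W0 → (5, 2)
target: VC(D) = (3, 2)

(3, 2)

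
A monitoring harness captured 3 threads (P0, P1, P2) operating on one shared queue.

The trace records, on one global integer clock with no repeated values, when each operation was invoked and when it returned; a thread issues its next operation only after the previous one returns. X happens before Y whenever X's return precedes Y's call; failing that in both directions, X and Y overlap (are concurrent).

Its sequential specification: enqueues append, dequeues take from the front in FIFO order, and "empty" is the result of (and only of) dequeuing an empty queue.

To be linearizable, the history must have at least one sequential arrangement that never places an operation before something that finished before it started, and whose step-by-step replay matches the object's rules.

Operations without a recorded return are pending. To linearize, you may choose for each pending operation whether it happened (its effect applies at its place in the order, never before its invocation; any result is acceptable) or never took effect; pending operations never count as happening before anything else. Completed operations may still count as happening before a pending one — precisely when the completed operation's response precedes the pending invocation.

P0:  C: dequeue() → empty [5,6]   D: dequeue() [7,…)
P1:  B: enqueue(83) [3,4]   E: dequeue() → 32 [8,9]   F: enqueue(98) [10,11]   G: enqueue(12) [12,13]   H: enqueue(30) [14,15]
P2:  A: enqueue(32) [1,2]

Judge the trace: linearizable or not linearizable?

not linearizable

prefix check: 1..5 passes, 1..6 fails once C's time-6 response joins
a single order respects real time; the 3 completed queue operations fail replay along it
sample order A, B, C stalls at step 3 — C dequeue() → empty has no legal effect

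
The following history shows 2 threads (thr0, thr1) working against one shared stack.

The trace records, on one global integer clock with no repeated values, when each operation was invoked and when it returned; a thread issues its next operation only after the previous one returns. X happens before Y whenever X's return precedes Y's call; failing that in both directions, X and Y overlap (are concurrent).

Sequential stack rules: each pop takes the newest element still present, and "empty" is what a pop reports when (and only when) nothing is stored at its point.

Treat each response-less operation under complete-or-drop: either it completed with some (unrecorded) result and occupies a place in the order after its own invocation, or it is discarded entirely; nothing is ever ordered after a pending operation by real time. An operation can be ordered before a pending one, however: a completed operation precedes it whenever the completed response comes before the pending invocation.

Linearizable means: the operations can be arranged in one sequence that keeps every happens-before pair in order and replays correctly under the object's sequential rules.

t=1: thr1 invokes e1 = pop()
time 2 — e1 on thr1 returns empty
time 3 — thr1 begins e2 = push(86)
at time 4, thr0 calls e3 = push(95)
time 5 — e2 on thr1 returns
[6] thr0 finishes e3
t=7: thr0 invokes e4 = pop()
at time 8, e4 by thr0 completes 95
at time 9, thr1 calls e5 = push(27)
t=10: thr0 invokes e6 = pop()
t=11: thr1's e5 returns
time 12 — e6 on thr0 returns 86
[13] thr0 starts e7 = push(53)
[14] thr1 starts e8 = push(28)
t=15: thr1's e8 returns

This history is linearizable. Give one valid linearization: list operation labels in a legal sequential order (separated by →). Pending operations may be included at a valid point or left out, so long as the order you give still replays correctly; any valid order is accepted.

1. e1 pop() → empty, leaving stack <>
2. e2 push(86), leaving stack <86>
3. e3 push(95), leaving stack <86,95>
4. e4 pop() → 95, leaving stack <86>
5. e6 pop() → 86, leaving stack <>
6. e5 push(27), leaving stack <27>
7. e7 push(53) (pending, included), leaving stack <27,53>
8. e8 push(28), leaving stack <27,53,28>

e1 → e2 → e3 → e4 → e6 → e5 → e7 → e8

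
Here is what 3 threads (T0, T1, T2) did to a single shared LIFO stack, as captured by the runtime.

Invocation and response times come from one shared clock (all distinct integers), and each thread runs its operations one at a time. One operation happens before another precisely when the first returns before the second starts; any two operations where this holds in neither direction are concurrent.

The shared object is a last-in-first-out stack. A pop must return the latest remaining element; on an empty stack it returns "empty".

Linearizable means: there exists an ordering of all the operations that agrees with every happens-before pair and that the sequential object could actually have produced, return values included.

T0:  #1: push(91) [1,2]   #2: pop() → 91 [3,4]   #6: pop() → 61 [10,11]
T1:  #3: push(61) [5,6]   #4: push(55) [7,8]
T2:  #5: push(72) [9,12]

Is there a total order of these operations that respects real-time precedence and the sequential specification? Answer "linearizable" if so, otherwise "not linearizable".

not linearizable

already the first 11 events (up to #6's response at time 11) admit no linearization; the first 10 still do
exhaustive check: the 5 completed LIFO stack ops admit one real-time order; illegal
every completion of the 1 pending operation (#5) was checked; none linearizes
take #1, #2, #3, #4, #6 (pending dropped): step 5 already fails, because #6 pop() → 61 cannot occur there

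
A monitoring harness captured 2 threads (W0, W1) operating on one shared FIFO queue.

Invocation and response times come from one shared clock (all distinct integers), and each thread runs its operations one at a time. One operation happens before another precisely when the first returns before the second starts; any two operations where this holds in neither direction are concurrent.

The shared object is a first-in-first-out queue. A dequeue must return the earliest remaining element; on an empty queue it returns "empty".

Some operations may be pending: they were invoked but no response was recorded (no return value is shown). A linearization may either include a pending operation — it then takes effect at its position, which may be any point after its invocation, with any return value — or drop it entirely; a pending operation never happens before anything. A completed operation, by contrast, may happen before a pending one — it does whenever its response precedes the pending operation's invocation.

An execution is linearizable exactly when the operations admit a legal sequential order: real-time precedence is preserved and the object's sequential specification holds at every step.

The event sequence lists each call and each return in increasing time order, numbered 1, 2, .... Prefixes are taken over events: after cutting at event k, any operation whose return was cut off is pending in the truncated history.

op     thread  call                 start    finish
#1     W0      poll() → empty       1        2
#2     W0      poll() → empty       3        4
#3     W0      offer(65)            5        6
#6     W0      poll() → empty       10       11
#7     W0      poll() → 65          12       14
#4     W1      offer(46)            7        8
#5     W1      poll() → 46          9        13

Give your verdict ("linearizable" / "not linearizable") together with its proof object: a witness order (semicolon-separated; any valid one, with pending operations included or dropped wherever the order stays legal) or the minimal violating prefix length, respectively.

events 1..10 are fine; event 11 — the response of #6 at time 11 — makes the prefix non-linearizable
the completed operations (5 total) allow one real-time order; the FIFO queue replay rejects it
every completion of the 1 pending operation (#5) was checked; none linearizes
e.g. #1, #2, #3, #4, #6 (pending dropped): illegal at step 5, since #6 poll() → empty cannot apply there

not linearizable — minimal violating prefix: 11 events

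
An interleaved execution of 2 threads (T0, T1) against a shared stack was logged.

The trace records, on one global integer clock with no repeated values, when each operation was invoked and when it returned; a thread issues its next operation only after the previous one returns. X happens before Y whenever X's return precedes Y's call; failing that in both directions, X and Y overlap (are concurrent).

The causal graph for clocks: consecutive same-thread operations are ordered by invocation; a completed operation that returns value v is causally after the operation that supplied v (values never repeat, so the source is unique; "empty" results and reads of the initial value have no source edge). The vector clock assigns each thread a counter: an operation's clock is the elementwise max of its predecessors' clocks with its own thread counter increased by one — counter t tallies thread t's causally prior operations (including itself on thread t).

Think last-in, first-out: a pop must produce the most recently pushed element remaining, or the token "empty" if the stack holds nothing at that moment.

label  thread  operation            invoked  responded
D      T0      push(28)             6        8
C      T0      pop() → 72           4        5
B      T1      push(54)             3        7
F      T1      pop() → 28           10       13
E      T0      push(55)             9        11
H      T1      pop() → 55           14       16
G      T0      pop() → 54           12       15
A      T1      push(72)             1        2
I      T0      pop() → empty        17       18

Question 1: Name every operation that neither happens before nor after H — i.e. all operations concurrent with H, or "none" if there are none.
Answer: G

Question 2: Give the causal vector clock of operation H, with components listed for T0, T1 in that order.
Answer: (3, 4)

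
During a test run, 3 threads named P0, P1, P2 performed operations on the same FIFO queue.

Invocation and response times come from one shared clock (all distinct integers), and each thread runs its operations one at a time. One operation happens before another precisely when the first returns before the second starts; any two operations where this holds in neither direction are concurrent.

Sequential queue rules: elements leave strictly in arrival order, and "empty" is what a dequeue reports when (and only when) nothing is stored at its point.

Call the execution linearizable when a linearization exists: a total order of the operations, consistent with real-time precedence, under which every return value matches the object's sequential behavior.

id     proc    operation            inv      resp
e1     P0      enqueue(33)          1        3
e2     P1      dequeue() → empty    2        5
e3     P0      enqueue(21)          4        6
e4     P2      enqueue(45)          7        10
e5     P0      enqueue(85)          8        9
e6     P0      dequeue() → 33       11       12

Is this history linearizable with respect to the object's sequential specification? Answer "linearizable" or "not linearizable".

linearizable

one valid linearization: e2, e1, e3, e4, e5, e6
after step 1 (e2 dequeue() → empty): queue <>
after step 2 (e1 enqueue(33)): queue <33>
after step 3 (e3 enqueue(21)): queue <33,21>
after step 4 (e4 enqueue(45)): queue <33,21,45>
after step 5 (e5 enqueue(85)): queue <33,21,45,85>
after step 6 (e6 dequeue() → 33): queue <21,45,85>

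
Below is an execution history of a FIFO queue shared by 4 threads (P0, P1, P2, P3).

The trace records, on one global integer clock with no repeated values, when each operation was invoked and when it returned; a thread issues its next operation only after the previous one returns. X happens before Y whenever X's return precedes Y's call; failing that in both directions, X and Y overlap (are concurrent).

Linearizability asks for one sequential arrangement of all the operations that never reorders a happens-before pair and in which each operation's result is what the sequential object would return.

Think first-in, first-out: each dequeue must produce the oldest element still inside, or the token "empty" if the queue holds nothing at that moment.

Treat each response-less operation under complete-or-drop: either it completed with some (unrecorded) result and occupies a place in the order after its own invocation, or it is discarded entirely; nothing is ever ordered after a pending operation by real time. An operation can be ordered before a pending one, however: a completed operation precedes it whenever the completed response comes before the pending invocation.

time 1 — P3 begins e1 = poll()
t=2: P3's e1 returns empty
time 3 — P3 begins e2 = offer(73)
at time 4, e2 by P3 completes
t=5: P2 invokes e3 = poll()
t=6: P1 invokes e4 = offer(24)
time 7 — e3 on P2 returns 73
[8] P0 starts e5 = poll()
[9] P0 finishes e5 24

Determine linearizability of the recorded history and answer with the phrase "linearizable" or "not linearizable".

one valid linearization: e1, e2, e3, e4, e5
step 1: e1 poll() → empty — queue <>
step 2: e2 offer(73) — queue <73>
step 3: e3 poll() → 73 — queue <>
step 4: e4 offer(24) (pending, included) — queue <24>
step 5: e5 poll() → 24 — queue <>

linearizable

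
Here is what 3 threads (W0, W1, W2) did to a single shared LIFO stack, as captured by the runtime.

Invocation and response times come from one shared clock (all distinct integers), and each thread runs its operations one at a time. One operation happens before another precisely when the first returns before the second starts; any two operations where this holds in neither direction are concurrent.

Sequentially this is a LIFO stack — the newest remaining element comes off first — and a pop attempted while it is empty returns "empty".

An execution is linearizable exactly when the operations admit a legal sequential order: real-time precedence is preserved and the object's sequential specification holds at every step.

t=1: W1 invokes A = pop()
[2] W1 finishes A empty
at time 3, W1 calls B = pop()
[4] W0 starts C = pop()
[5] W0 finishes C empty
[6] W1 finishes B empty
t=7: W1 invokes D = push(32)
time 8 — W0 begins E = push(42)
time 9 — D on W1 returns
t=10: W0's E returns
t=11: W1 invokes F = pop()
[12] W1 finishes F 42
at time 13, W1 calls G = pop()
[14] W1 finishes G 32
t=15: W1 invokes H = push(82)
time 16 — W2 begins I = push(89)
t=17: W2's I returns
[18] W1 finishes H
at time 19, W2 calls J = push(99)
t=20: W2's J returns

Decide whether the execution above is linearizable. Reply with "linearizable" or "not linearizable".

one valid linearization: A, B, C, D, E, F, G, H, I, J
1. A pop() → empty, leaving stack <>
2. B pop() → empty, leaving stack <>
3. C pop() → empty, leaving stack <>
4. D push(32), leaving stack <32>
5. E push(42), leaving stack <32,42>
6. F pop() → 42, leaving stack <32>
7. G pop() → 32, leaving stack <>
8. H push(82), leaving stack <82>
9. I push(89), leaving stack <82,89>
10. J push(99), leaving stack <82,89,99>

linearizable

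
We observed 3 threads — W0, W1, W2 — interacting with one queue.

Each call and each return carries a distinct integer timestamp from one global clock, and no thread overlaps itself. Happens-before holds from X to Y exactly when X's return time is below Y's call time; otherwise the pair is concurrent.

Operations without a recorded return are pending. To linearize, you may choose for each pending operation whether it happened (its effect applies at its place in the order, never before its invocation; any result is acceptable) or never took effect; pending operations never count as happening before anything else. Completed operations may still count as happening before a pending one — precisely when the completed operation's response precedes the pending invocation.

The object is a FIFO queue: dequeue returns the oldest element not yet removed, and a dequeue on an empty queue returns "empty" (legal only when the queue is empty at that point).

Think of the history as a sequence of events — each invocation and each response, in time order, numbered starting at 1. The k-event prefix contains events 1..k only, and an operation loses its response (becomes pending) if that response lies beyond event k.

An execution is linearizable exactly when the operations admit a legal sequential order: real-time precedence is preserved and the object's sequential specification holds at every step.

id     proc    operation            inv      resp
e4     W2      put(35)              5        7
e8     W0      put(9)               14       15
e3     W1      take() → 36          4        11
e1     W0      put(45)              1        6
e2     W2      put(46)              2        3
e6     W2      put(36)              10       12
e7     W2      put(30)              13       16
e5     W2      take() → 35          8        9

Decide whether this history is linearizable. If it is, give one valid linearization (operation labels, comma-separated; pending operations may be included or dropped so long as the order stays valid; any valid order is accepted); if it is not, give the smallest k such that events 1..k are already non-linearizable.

not linearizable — minimal violating prefix: 11 events

through event 10 a valid linearization exists; event 11 (e3 responding at time 11) ends that
all 11 real-time-respecting orders fail — 5 completed queue operations, no legal replay
include/drop combinations of the 1 pending operation (e6) were all tried; none helps
take e1, e2, e3, e4, e5 (pending dropped): step 3 already fails, because e3 take() → 36 cannot occur there
take e1, e2, e4, e3, e5 (pending dropped): step 4 already fails, because e3 take() → 36 cannot occur there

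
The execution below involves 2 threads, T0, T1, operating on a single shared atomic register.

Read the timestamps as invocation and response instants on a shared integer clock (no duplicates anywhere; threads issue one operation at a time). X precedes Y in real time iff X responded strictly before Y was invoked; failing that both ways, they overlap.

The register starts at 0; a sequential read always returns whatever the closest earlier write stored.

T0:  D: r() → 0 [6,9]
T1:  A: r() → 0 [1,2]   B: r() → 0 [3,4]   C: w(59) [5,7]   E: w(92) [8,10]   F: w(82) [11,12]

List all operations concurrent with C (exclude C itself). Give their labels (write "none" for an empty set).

overlap test against C [5,7]: concurrent iff the interval meets 5..7
A [1,2]: before
B [3,4]: before
D [6,9]: concurrent
E [8,10]: after
F [11,12]: after

D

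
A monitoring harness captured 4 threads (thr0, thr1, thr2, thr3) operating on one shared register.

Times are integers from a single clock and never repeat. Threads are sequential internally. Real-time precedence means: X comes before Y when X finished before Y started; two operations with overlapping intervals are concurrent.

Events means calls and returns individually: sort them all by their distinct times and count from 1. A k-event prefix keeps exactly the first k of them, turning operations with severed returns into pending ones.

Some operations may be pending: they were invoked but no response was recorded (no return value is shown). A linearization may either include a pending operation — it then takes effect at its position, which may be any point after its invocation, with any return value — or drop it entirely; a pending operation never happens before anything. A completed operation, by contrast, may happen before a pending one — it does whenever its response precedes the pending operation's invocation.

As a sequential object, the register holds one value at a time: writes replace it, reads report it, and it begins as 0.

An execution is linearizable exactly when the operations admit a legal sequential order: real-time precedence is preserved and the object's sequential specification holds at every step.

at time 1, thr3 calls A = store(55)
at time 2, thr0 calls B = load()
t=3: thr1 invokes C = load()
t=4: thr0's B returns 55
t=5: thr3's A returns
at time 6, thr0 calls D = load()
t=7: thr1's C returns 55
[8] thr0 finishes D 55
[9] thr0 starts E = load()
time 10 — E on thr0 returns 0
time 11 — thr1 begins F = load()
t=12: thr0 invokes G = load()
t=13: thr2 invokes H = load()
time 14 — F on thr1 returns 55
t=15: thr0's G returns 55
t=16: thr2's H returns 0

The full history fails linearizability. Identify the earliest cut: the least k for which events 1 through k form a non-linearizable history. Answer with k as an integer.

one valid order for events 1..9 is A, B, C, D:
step 1: A store(55) — value 55
step 2: B load() → 55 — value 55
step 3: C load() → 55 — value 55
step 4: D load() → 55 — value 55
include event 10 — E responding at 10 — and every candidate order breaks
take A, B, C, D, E: step 5 already fails, because E load() → 0 cannot occur there
take A, B, D, C, E: step 5 already fails, because E load() → 0 cannot occur there

10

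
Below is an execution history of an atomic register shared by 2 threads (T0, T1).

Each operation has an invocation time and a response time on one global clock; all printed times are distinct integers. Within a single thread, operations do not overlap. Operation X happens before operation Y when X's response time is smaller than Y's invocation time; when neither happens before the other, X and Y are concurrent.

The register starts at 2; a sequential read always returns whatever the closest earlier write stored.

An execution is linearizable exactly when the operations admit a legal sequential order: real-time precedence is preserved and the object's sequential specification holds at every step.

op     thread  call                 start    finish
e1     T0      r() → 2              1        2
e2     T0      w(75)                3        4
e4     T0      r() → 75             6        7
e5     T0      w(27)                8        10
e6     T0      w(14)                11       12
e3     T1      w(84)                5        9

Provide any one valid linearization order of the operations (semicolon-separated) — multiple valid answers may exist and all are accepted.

after step 1 (e1 r() → 2): value 2
after step 2 (e2 w(75)): value 75
after step 3 (e4 r() → 75): value 75
after step 4 (e3 w(84)): value 84
after step 5 (e5 w(27)): value 27
after step 6 (e6 w(14)): value 14

e1; e2; e4; e3; e5; e6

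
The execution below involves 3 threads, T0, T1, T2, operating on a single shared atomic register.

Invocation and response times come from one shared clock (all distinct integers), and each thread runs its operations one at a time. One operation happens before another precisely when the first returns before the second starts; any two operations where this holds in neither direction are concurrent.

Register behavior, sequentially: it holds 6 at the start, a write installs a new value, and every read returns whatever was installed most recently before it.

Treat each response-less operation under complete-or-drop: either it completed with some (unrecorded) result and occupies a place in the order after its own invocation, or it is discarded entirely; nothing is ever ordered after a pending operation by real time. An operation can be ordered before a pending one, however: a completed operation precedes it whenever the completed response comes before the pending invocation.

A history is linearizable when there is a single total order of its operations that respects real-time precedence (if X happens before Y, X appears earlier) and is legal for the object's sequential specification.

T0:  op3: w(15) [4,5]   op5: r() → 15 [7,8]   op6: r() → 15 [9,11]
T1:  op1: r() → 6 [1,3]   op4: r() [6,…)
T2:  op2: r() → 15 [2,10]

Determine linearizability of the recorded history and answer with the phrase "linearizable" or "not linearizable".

a witness: op1, op3, op2, op4, op5, op6
step 1: op1 r() → 6 — value 6
step 2: op3 w(15) — value 15
step 3: op2 r() → 15 — value 15
step 4: op4 r() (pending, included) — value 15
step 5: op5 r() → 15 — value 15
step 6: op6 r() → 15 — value 15

linearizable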